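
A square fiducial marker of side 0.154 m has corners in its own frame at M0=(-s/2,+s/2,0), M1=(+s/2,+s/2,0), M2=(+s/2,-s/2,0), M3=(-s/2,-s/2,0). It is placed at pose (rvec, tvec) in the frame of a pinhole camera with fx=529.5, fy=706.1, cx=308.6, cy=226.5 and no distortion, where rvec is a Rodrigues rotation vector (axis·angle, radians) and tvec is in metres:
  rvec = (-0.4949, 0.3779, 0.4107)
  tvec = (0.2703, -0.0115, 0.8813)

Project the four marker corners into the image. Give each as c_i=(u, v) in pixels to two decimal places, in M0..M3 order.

c0=(409.63, 249.13) c1=(502.84, 288.79) c2=(533.07, 185.08) c3=(443.41, 155.31)

Intrinsics K: fx=529.5, fy=706.1, cx=308.6, cy=226.5
Marker side s = 0.154 m; corners in marker frame (Z=0):
  M0 = (-0.0770, +0.0770, 0)
  M1 = (+0.0770, +0.0770, 0)
  M2 = (+0.0770, -0.0770, 0)
  M3 = (-0.0770, -0.0770, 0)
rvec = (-0.4949, 0.3779, 0.4107), |rvec| = θ = 0.74593 rad = 42.739°
Rodrigues: sinθ=0.67865, 1−cosθ=0.26554; R = I + sinθ·[k]× + (1−cosθ)·[k]×²:
    [+0.85135 -0.46291 +0.24682]
    [+0.28440 +0.80261 +0.52434]
    [-0.44082 -0.37620 +0.81496]
t = (0.2703, -0.0115, 0.8813) m
M0: Pc = R·M0+t = (+0.16910, +0.02840, +0.88628); u = 529.5·(+0.16910)/0.88628 + 308.6 = 409.6288, v = 706.1·(+0.02840)/0.88628 + 226.5 = 249.1280
M1: Pc = R·M1+t = (+0.30021, +0.07220, +0.81839); u = 529.5·(+0.30021)/0.81839 + 308.6 = 502.8361, v = 706.1·(+0.07220)/0.81839 + 226.5 = 288.7938
M2: Pc = R·M2+t = (+0.37150, -0.05140, +0.87632); u = 529.5·(+0.37150)/0.87632 + 308.6 = 533.0698, v = 706.1·(-0.05140)/0.87632 + 226.5 = 185.0827
M3: Pc = R·M3+t = (+0.24039, -0.09520, +0.94421); u = 529.5·(+0.24039)/0.94421 + 308.6 = 443.4078, v = 706.1·(-0.09520)/0.94421 + 226.5 = 155.3072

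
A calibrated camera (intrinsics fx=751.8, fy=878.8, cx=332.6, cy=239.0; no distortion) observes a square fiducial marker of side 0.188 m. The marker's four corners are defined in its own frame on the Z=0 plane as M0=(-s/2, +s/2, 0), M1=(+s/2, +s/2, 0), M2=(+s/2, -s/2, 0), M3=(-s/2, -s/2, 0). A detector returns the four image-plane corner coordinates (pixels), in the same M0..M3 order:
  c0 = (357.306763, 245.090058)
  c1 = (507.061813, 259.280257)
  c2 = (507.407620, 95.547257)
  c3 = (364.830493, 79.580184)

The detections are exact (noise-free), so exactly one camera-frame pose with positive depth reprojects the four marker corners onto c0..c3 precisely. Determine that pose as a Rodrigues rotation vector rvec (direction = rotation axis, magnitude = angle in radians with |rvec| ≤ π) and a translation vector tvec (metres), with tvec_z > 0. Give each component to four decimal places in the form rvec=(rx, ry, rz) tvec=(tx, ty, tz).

Intrinsics K: fx=751.8, fy=878.8, cx=332.6, cy=239.0
Marker side s = 0.188 m; corners in marker frame (Z=0):
  M0 = (-0.0940, +0.0940, 0)
  M1 = (+0.0940, +0.0940, 0)
  M2 = (+0.0940, -0.0940, 0)
  M3 = (-0.0940, -0.0940, 0)
Detected image corners:
  c0 = (357.306763, 245.090058) px
  c1 = (507.061813, 259.280257) px
  c2 = (507.407620, 95.547257) px
  c3 = (364.830493, 79.580184) px
Planar DLT: solve 8×8 A·h = b for H (H[2,2]=1):
  H  [+812.24110 -133.24166 +434.75699]
  H  [+94.10405 +831.60758 +167.92779]
  H  [+0.08114 -0.25903 +1.00000]
B = K⁻¹H; ‖b₁‖=1.051089, ‖b₂‖=1.051089; λ = 2/(‖b₁‖+‖b₂‖) = 0.951394, sign → tz>0 ⇒ λ=+0.951394
r₁ = λ·B[:,0] = (+0.99373,+0.08088,+0.07720); r₂ = λ·B[:,1] = (-0.05959,+0.96732,-0.24644)
r₃ = r₁×r₂ = (-0.09461,+0.24029,+0.96608); SVD([r₁ r₂ r₃]) → R = UVᵀ:
  R  [+0.99373 -0.05959 -0.09461]
  R  [+0.08088 +0.96732 +0.24029]
  R  [+0.07720 -0.24644 +0.96608]
t = (+0.12928, -0.07694, +0.95139) m
tr R = 2.927134; θ = arccos((tr R − 1)/2) = 0.270764 rad = 15.514°
axis k = ((R−Rᵀ)₃₂, (R−Rᵀ)₁₃, (R−Rᵀ)₂₁) / (2 sinθ) = (-0.909888, -0.321163, +0.262600)
rvec = θ·k = (-0.246365, -0.086959, +0.071102)

rvec=(-0.2464, -0.0870, 0.0711) tvec=(0.1293, -0.0769, 0.9514)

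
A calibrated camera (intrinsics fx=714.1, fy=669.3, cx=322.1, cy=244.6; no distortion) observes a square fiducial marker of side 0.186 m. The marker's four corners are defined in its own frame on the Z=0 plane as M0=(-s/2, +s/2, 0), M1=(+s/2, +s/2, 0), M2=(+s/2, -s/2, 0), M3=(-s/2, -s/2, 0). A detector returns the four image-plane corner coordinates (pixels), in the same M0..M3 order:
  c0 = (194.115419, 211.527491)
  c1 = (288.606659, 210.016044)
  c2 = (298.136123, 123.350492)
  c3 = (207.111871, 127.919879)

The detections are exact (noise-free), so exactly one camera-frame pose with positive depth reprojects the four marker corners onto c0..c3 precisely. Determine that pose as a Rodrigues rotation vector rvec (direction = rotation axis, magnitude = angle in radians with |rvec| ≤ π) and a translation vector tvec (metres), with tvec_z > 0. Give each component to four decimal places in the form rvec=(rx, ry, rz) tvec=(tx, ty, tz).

Intrinsics K: fx=714.1, fy=669.3, cx=322.1, cy=244.6
Marker side s = 0.186 m; corners in marker frame (Z=0):
  M0 = (-0.0930, +0.0930, 0)
  M1 = (+0.0930, +0.0930, 0)
  M2 = (+0.0930, -0.0930, 0)
  M3 = (-0.0930, -0.0930, 0)
Detected image corners:
  c0 = (194.115419, 211.527491) px
  c1 = (288.606659, 210.016044) px
  c2 = (298.136123, 123.350492) px
  c3 = (207.111871, 127.919879) px
Planar DLT: solve 8×8 A·h = b for H (H[2,2]=1):
  H  [+448.81807 -116.39399 +246.24292]
  H  [-50.35384 +419.66081 +167.33969]
  H  [-0.20116 -0.22538 +1.00000]
B = K⁻¹H; ‖b₁‖=0.746844, ‖b₂‖=0.746844; λ = 2/(‖b₁‖+‖b₂‖) = 1.338968, sign → tz>0 ⇒ λ=+1.338968
r₁ = λ·B[:,0] = (+0.96304,-0.00230,-0.26934); r₂ = λ·B[:,1] = (-0.08213,+0.94984,-0.30177)
r₃ = r₁×r₂ = (+0.25653,+0.31274,+0.91454); SVD([r₁ r₂ r₃]) → R = UVᵀ:
  R  [+0.96304 -0.08213 +0.25653]
  R  [-0.00230 +0.94984 +0.31274]
  R  [-0.26934 -0.30177 +0.91454]
t = (-0.14224, -0.15456, +1.33897) m
tr R = 2.827422; θ = arccos((tr R − 1)/2) = 0.418472 rad = 23.977°
axis k = ((R−Rᵀ)₃₂, (R−Rᵀ)₁₃, (R−Rᵀ)₂₁) / (2 sinθ) = (-0.756105, +0.647039, +0.098219)
rvec = θ·k = (-0.316409, +0.270768, +0.041102)

rvec=(-0.3164, 0.2708, 0.0411) tvec=(-0.1422, -0.1546, 1.3390)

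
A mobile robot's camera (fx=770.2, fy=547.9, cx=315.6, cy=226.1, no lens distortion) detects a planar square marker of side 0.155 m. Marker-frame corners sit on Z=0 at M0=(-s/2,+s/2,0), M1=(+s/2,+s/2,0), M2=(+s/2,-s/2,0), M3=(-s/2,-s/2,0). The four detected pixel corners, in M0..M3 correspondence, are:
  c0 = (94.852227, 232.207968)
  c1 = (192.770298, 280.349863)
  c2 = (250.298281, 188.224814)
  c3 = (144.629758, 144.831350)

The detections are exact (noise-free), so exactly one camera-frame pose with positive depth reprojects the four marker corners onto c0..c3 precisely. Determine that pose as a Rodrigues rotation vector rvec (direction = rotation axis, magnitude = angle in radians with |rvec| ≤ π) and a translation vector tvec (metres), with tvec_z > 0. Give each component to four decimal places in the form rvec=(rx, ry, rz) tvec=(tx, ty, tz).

Intrinsics K: fx=770.2, fy=547.9, cx=315.6, cy=226.1
Marker side s = 0.155 m; corners in marker frame (Z=0):
  M0 = (-0.0775, +0.0775, 0)
  M1 = (+0.0775, +0.0775, 0)
  M2 = (+0.0775, -0.0775, 0)
  M3 = (-0.0775, -0.0775, 0)
Detected image corners:
  c0 = (94.852227, 232.207968) px
  c1 = (192.770298, 280.349863) px
  c2 = (250.298281, 188.224814) px
  c3 = (144.629758, 144.831350) px
Planar DLT: solve 8×8 A·h = b for H (H[2,2]=1):
  H  [+576.66073 -303.37484 +168.28759]
  H  [+196.95638 +630.35451 +211.42958]
  H  [-0.46646 +0.24536 +1.00000]
B = K⁻¹H; ‖b₁‖=1.185567, ‖b₂‖=1.185566; λ = 2/(‖b₁‖+‖b₂‖) = 0.843479, sign → tz>0 ⇒ λ=+0.843479
r₁ = λ·B[:,0] = (+0.79275,+0.46557,-0.39344); r₂ = λ·B[:,1] = (-0.41704,+0.88501,+0.20696)
r₃ = r₁×r₂ = (+0.44456,+0.00002,+0.89575); SVD([r₁ r₂ r₃]) → R = UVᵀ:
  R  [+0.79275 -0.41704 +0.44456]
  R  [+0.46557 +0.88501 +0.00002]
  R  [-0.39344 +0.20696 +0.89575]
t = (-0.16133, -0.02258, +0.84348) m
tr R = 2.573506; θ = arccos((tr R − 1)/2) = 0.665265 rad = 38.117°
axis k = ((R−Rᵀ)₃₂, (R−Rᵀ)₁₃, (R−Rᵀ)₂₁) / (2 sinθ) = (+0.167626, +0.678799, +0.714936)
rvec = θ·k = (+0.111516, +0.451581, +0.475622)

rvec=(0.1115, 0.4516, 0.4756) tvec=(-0.1613, -0.0226, 0.8435)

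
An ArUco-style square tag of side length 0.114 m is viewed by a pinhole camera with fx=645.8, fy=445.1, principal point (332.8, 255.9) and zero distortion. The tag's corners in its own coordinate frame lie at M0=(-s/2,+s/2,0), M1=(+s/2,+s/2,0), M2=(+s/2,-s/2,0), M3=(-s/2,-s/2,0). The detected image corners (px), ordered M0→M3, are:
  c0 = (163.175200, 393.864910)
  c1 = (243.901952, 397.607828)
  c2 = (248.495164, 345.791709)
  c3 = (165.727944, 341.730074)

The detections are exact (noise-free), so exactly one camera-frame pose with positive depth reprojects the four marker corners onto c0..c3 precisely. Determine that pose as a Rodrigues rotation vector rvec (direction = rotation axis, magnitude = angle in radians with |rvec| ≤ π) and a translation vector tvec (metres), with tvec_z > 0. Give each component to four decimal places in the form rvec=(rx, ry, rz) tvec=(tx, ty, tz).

Intrinsics K: fx=645.8, fy=445.1, cx=332.8, cy=255.9
Marker side s = 0.114 m; corners in marker frame (Z=0):
  M0 = (-0.0570, +0.0570, 0)
  M1 = (+0.0570, +0.0570, 0)
  M2 = (+0.0570, -0.0570, 0)
  M3 = (-0.0570, -0.0570, 0)
Detected image corners:
  c0 = (163.175200, 393.864910) px
  c1 = (243.901952, 397.607828) px
  c2 = (248.495164, 345.791709) px
  c3 = (165.727944, 341.730074) px
Planar DLT: solve 8×8 A·h = b for H (H[2,2]=1):
  H  [+724.61034 +13.92998 +205.38934]
  H  [+47.97828 +537.48193 +370.07952]
  H  [+0.03723 +0.22058 +1.00000]
B = K⁻¹H; ‖b₁‖=1.106855, ‖b₂‖=1.106855; λ = 2/(‖b₁‖+‖b₂‖) = 0.903461, sign → tz>0 ⇒ λ=+0.903461
r₁ = λ·B[:,0] = (+0.99638,+0.07805,+0.03363); r₂ = λ·B[:,1] = (-0.08321,+0.97640,+0.19929)
r₃ = r₁×r₂ = (-0.01729,-0.20136,+0.97936); SVD([r₁ r₂ r₃]) → R = UVᵀ:
  R  [+0.99638 -0.08321 -0.01729]
  R  [+0.07805 +0.97640 -0.20136]
  R  [+0.03363 +0.19929 +0.97936]
t = (-0.17824, +0.23176, +0.90346) m
tr R = 2.952148; θ = arccos((tr R − 1)/2) = 0.219190 rad = 12.559°
axis k = ((R−Rᵀ)₃₂, (R−Rᵀ)₁₃, (R−Rᵀ)₂₁) / (2 sinθ) = (+0.921296, -0.117095, +0.370814)
rvec = θ·k = (+0.201939, -0.025666, +0.081279)

rvec=(0.2019, -0.0257, 0.0813) tvec=(-0.1782, 0.2318, 0.9035)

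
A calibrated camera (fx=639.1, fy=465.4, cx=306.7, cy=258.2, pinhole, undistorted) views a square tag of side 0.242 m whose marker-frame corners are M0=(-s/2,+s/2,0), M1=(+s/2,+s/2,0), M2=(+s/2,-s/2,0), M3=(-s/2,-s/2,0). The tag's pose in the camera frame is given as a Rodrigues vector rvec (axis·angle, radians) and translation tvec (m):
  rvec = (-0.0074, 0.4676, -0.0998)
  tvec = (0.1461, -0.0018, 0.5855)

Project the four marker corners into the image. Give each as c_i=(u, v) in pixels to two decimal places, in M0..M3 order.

c0=(357.01, 353.60) c1=(627.72, 352.42) c2=(596.07, 141.55) c3=(333.77, 178.37)

Intrinsics K: fx=639.1, fy=465.4, cx=306.7, cy=258.2
Marker side s = 0.242 m; corners in marker frame (Z=0):
  M0 = (-0.1210, +0.1210, 0)
  M1 = (+0.1210, +0.1210, 0)
  M2 = (+0.1210, -0.1210, 0)
  M3 = (-0.1210, -0.1210, 0)
rvec = (-0.0074, 0.4676, -0.0998), |rvec| = θ = 0.47819 rad = 27.398°
Rodrigues: sinθ=0.46017, 1−cosθ=0.11217; R = I + sinθ·[k]× + (1−cosθ)·[k]×²:
    [+0.88786 +0.09434 +0.45034]
    [-0.09774 +0.99509 -0.01577]
    [-0.44962 -0.03001 +0.89272]
t = (0.1461, -0.0018, 0.5855) m
M0: Pc = R·M0+t = (+0.05008, +0.13043, +0.63627); u = 639.1·(+0.05008)/0.63627 + 306.7 = 357.0073, v = 465.4·(+0.13043)/0.63627 + 258.2 = 353.6040
M1: Pc = R·M1+t = (+0.26495, +0.10678, +0.52746); u = 639.1·(+0.26495)/0.52746 + 306.7 = 627.7208, v = 465.4·(+0.10678)/0.52746 + 258.2 = 352.4151
M2: Pc = R·M2+t = (+0.24212, -0.13403, +0.53473); u = 639.1·(+0.24212)/0.53473 + 306.7 = 596.0732, v = 465.4·(-0.13403)/0.53473 + 258.2 = 141.5455
M3: Pc = R·M3+t = (+0.02725, -0.11038, +0.64354); u = 639.1·(+0.02725)/0.64354 + 306.7 = 333.7661, v = 465.4·(-0.11038)/0.64354 + 258.2 = 178.3745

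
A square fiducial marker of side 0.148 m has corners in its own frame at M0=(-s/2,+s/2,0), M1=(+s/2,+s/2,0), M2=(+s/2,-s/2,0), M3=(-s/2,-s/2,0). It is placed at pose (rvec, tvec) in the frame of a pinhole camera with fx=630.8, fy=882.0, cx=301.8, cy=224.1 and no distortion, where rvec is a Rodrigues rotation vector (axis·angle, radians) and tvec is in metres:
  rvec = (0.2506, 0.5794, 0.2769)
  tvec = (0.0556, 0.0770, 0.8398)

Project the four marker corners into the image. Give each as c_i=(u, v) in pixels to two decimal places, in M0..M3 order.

c0=(289.54, 343.67) c1=(379.12, 405.85) c2=(405.88, 260.32) c3=(309.19, 207.46)

Intrinsics K: fx=630.8, fy=882.0, cx=301.8, cy=224.1
Marker side s = 0.148 m; corners in marker frame (Z=0):
  M0 = (-0.0740, +0.0740, 0)
  M1 = (+0.0740, +0.0740, 0)
  M2 = (+0.0740, -0.0740, 0)
  M3 = (-0.0740, -0.0740, 0)
rvec = (0.2506, 0.5794, 0.2769), |rvec| = θ = 0.68933 rad = 39.496°
Rodrigues: sinθ=0.63602, 1−cosθ=0.22833; R = I + sinθ·[k]× + (1−cosθ)·[k]×²:
    [+0.80185 -0.18572 +0.56793]
    [+0.32525 +0.93298 -0.15413]
    [-0.50125 +0.30831 +0.80851]
t = (0.0556, 0.0770, 0.8398) m
M0: Pc = R·M0+t = (-0.01748, +0.12197, +0.89971); u = 630.8·(-0.01748)/0.89971 + 301.8 = 289.5447, v = 882.0·(+0.12197)/0.89971 + 224.1 = 343.6712
M1: Pc = R·M1+t = (+0.10119, +0.17011, +0.82552); u = 630.8·(+0.10119)/0.82552 + 301.8 = 379.1243, v = 882.0·(+0.17011)/0.82552 + 224.1 = 405.8473
M2: Pc = R·M2+t = (+0.12868, +0.03203, +0.77989); u = 630.8·(+0.12868)/0.77989 + 301.8 = 405.8799, v = 882.0·(+0.03203)/0.77989 + 224.1 = 260.3216
M3: Pc = R·M3+t = (+0.01001, -0.01611, +0.85408); u = 630.8·(+0.01001)/0.85408 + 301.8 = 309.1904, v = 882.0·(-0.01611)/0.85408 + 224.1 = 207.4639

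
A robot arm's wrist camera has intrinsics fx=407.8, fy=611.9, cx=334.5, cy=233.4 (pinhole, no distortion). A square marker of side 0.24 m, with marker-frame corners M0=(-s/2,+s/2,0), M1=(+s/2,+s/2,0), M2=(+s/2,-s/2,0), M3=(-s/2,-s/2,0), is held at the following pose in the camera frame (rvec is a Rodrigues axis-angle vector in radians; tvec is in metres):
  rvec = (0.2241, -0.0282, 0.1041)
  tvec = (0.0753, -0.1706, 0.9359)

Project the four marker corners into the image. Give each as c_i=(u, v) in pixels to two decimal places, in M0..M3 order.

c0=(310.33, 191.08) c1=(411.19, 206.66) c2=(426.99, 49.36) c3=(320.41, 31.21)

Intrinsics K: fx=407.8, fy=611.9, cx=334.5, cy=233.4
Marker side s = 0.24 m; corners in marker frame (Z=0):
  M0 = (-0.1200, +0.1200, 0)
  M1 = (+0.1200, +0.1200, 0)
  M2 = (+0.1200, -0.1200, 0)
  M3 = (-0.1200, -0.1200, 0)
rvec = (0.2241, -0.0282, 0.1041), |rvec| = θ = 0.24870 rad = 14.250°
Rodrigues: sinθ=0.24615, 1−cosθ=0.03077; R = I + sinθ·[k]× + (1−cosθ)·[k]×²:
    [+0.99421 -0.10617 -0.01631]
    [+0.09989 +0.96963 -0.22326]
    [+0.03951 +0.22034 +0.97462]
t = (0.0753, -0.1706, 0.9359) m
M0: Pc = R·M0+t = (-0.05675, -0.06623, +0.95760); u = 407.8·(-0.05675)/0.95760 + 334.5 = 310.3341, v = 611.9·(-0.06623)/0.95760 + 233.4 = 191.0788
M1: Pc = R·M1+t = (+0.18186, -0.04226, +0.96708); u = 407.8·(+0.18186)/0.96708 + 334.5 = 411.1889, v = 611.9·(-0.04226)/0.96708 + 233.4 = 206.6620
M2: Pc = R·M2+t = (+0.20735, -0.27497, +0.91420); u = 407.8·(+0.20735)/0.91420 + 334.5 = 426.9916, v = 611.9·(-0.27497)/0.91420 + 233.4 = 49.3557
M3: Pc = R·M3+t = (-0.03126, -0.29894, +0.90472); u = 407.8·(-0.03126)/0.90472 + 334.5 = 320.4074, v = 611.9·(-0.29894)/0.90472 + 233.4 = 31.2127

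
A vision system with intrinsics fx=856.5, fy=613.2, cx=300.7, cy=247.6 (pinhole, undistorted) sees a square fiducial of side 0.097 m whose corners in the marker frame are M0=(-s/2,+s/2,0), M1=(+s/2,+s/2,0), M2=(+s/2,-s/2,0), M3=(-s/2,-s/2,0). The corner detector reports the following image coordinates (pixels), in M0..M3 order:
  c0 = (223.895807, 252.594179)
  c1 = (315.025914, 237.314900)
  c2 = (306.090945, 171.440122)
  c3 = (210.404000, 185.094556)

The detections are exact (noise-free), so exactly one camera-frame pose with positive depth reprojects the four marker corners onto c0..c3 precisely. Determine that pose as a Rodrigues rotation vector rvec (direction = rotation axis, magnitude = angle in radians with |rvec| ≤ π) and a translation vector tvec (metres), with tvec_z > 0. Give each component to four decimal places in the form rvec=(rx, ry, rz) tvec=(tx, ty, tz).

Intrinsics K: fx=856.5, fy=613.2, cx=300.7, cy=247.6
Marker side s = 0.097 m; corners in marker frame (Z=0):
  M0 = (-0.0485, +0.0485, 0)
  M1 = (+0.0485, +0.0485, 0)
  M2 = (+0.0485, -0.0485, 0)
  M3 = (-0.0485, -0.0485, 0)
Detected image corners:
  c0 = (223.895807, 252.594179) px
  c1 = (315.025914, 237.314900) px
  c2 = (306.090945, 171.440122) px
  c3 = (210.404000, 185.094556) px
Planar DLT: solve 8×8 A·h = b for H (H[2,2]=1):
  H  [+1055.10084 +236.77893 +264.77486]
  H  [-75.02375 +784.85900 +212.23290]
  H  [+0.35115 +0.46077 +1.00000]
B = K⁻¹H; ‖b₁‖=1.192498, ‖b₂‖=1.192498; λ = 2/(‖b₁‖+‖b₂‖) = 0.838575, sign → tz>0 ⇒ λ=+0.838575
r₁ = λ·B[:,0] = (+0.92964,-0.22150,+0.29446); r₂ = λ·B[:,1] = (+0.09617,+0.91731,+0.38639)
r₃ = r₁×r₂ = (-0.35570,-0.33089,+0.87407); SVD([r₁ r₂ r₃]) → R = UVᵀ:
  R  [+0.92964 +0.09617 -0.35570]
  R  [-0.22150 +0.91731 -0.33089]
  R  [+0.29446 +0.38639 +0.87407]
t = (-0.03517, -0.04837, +0.83858) m
tr R = 2.721014; θ = arccos((tr R − 1)/2) = 0.534533 rad = 30.626°
axis k = ((R−Rᵀ)₃₂, (R−Rᵀ)₁₃, (R−Rᵀ)₂₁) / (2 sinθ) = (+0.703992, -0.638113, -0.311780)
rvec = θ·k = (+0.376307, -0.341092, -0.166657)

rvec=(0.3763, -0.3411, -0.1667) tvec=(-0.0352, -0.0484, 0.8386)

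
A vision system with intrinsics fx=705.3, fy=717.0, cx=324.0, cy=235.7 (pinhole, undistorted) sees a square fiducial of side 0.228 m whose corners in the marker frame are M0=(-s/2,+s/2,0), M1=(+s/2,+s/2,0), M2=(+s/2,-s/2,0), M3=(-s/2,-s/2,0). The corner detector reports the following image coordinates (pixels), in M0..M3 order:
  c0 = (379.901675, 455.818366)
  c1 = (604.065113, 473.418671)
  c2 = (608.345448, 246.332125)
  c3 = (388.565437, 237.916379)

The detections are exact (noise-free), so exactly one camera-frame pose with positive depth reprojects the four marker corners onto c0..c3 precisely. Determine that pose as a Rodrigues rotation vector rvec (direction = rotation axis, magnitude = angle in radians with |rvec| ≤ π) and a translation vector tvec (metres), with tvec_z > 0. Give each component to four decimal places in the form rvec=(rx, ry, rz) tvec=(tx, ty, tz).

Intrinsics K: fx=705.3, fy=717.0, cx=324.0, cy=235.7
Marker side s = 0.228 m; corners in marker frame (Z=0):
  M0 = (-0.1140, +0.1140, 0)
  M1 = (+0.1140, +0.1140, 0)
  M2 = (+0.1140, -0.1140, 0)
  M3 = (-0.1140, -0.1140, 0)
Detected image corners:
  c0 = (379.901675, 455.818366) px
  c1 = (604.065113, 473.418671) px
  c2 = (608.345448, 246.332125) px
  c3 = (388.565437, 237.916379) px
Planar DLT: solve 8×8 A·h = b for H (H[2,2]=1):
  H  [+886.45492 -74.00777 +493.03037]
  H  [-5.24146 +943.03203 +352.07772]
  H  [-0.17569 -0.09174 +1.00000]
B = K⁻¹H; ‖b₁‖=1.349988, ‖b₂‖=1.349988; λ = 2/(‖b₁‖+‖b₂‖) = 0.740747, sign → tz>0 ⇒ λ=+0.740747
r₁ = λ·B[:,0] = (+0.99079,+0.03737,-0.13014); r₂ = λ·B[:,1] = (-0.04651,+0.99660,-0.06795)
r₃ = r₁×r₂ = (+0.12716,+0.07338,+0.98916); SVD([r₁ r₂ r₃]) → R = UVᵀ:
  R  [+0.99079 -0.04651 +0.12716]
  R  [+0.03737 +0.99660 +0.07338]
  R  [-0.13014 -0.06795 +0.98916]
t = (+0.17753, +0.12023, +0.74075) m
tr R = 2.976559; θ = arccos((tr R − 1)/2) = 0.153254 rad = 8.781°
axis k = ((R−Rᵀ)₃₂, (R−Rᵀ)₁₃, (R−Rᵀ)₂₁) / (2 sinθ) = (-0.462914, +0.842754, +0.274729)
rvec = θ·k = (-0.070944, +0.129156, +0.042103)

rvec=(-0.0709, 0.1292, 0.0421) tvec=(0.1775, 0.1202, 0.7407)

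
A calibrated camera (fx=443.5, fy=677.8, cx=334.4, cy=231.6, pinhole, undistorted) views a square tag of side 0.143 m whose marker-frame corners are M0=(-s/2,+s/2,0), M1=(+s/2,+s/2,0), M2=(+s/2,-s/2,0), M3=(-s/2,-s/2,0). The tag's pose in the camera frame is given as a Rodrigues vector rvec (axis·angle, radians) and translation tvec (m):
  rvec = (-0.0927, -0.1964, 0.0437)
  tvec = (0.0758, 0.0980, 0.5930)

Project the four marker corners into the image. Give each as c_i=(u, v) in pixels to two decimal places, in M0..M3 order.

c0=(336.95, 427.45) c1=(440.42, 426.92) c2=(441.58, 265.42) c3=(340.60, 258.35)

Intrinsics K: fx=443.5, fy=677.8, cx=334.4, cy=231.6
Marker side s = 0.143 m; corners in marker frame (Z=0):
  M0 = (-0.0715, +0.0715, 0)
  M1 = (+0.0715, +0.0715, 0)
  M2 = (+0.0715, -0.0715, 0)
  M3 = (-0.0715, -0.0715, 0)
rvec = (-0.0927, -0.1964, 0.0437), |rvec| = θ = 0.22153 rad = 12.693°
Rodrigues: sinθ=0.21972, 1−cosθ=0.02444; R = I + sinθ·[k]× + (1−cosθ)·[k]×²:
    [+0.97984 -0.03428 -0.19681]
    [+0.05241 +0.99477 +0.08767]
    [+0.19278 -0.09622 +0.97651]
t = (0.0758, 0.0980, 0.5930) m
M0: Pc = R·M0+t = (+0.00329, +0.16538, +0.57234); u = 443.5·(+0.00329)/0.57234 + 334.4 = 336.9498, v = 677.8·(+0.16538)/0.57234 + 231.6 = 427.4528
M1: Pc = R·M1+t = (+0.14341, +0.17287, +0.59990); u = 443.5·(+0.14341)/0.59990 + 334.4 = 440.4192, v = 677.8·(+0.17287)/0.59990 + 231.6 = 426.9204
M2: Pc = R·M2+t = (+0.14831, +0.03062, +0.61366); u = 443.5·(+0.14831)/0.61366 + 334.4 = 441.5846, v = 677.8·(+0.03062)/0.61366 + 231.6 = 265.4216
M3: Pc = R·M3+t = (+0.00819, +0.02313, +0.58610); u = 443.5·(+0.00819)/0.58610 + 334.4 = 340.5990, v = 677.8·(+0.02313)/0.58610 + 231.6 = 258.3452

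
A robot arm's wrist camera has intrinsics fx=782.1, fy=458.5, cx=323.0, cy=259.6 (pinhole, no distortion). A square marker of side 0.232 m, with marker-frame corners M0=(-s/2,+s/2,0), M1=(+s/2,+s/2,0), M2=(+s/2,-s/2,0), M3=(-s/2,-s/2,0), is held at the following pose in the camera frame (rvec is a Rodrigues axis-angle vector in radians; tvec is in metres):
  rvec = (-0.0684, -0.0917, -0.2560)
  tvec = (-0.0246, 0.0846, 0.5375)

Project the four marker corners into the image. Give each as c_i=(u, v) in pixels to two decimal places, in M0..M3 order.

Intrinsics K: fx=782.1, fy=458.5, cx=323.0, cy=259.6
Marker side s = 0.232 m; corners in marker frame (Z=0):
  M0 = (-0.1160, +0.1160, 0)
  M1 = (+0.1160, +0.1160, 0)
  M2 = (+0.1160, -0.1160, 0)
  M3 = (-0.1160, -0.1160, 0)
rvec = (-0.0684, -0.0917, -0.2560), |rvec| = θ = 0.28040 rad = 16.066°
Rodrigues: sinθ=0.27674, 1−cosθ=0.03905; R = I + sinθ·[k]× + (1−cosθ)·[k]×²:
    [+0.96327 +0.25577 -0.08181]
    [-0.24954 +0.96512 +0.07917]
    [+0.09920 -0.05585 +0.99350]
t = (-0.0246, 0.0846, 0.5375) m
M0: Pc = R·M0+t = (-0.10667, +0.22550, +0.51951); u = 782.1·(-0.10667)/0.51951 + 323.0 = 162.4152, v = 458.5·(+0.22550)/0.51951 + 259.6 = 458.6171
M1: Pc = R·M1+t = (+0.11681, +0.16761, +0.54253); u = 782.1·(+0.11681)/0.54253 + 323.0 = 491.3897, v = 458.5·(+0.16761)/0.54253 + 259.6 = 401.2475
M2: Pc = R·M2+t = (+0.05747, -0.05630, +0.55549); u = 782.1·(+0.05747)/0.55549 + 323.0 = 403.9145, v = 458.5·(-0.05630)/0.55549 + 259.6 = 213.1288
M3: Pc = R·M3+t = (-0.16601, +0.00159, +0.53247); u = 782.1·(-0.16601)/0.53247 + 323.0 = 79.1638, v = 458.5·(+0.00159)/0.53247 + 259.6 = 260.9715

c0=(162.42, 458.62) c1=(491.39, 401.25) c2=(403.91, 213.13) c3=(79.16, 260.97)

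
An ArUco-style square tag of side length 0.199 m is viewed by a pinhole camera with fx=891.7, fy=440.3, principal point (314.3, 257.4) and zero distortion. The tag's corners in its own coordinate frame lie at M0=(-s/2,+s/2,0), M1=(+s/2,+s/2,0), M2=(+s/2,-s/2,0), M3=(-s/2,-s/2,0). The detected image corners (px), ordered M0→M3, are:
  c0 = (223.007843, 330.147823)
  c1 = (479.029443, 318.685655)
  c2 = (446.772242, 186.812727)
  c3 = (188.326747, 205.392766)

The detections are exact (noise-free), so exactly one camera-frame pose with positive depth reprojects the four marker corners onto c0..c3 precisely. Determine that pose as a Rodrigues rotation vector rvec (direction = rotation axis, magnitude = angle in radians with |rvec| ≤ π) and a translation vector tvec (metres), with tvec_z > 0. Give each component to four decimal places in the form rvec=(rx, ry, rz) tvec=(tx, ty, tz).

Intrinsics K: fx=891.7, fy=440.3, cx=314.3, cy=257.4
Marker side s = 0.199 m; corners in marker frame (Z=0):
  M0 = (-0.0995, +0.0995, 0)
  M1 = (+0.0995, +0.0995, 0)
  M2 = (+0.0995, -0.0995, 0)
  M3 = (-0.0995, -0.0995, 0)
Detected image corners:
  c0 = (223.007843, 330.147823) px
  c1 = (479.029443, 318.685655) px
  c2 = (446.772242, 186.812727) px
  c3 = (188.326747, 205.392766) px
Planar DLT: solve 8×8 A·h = b for H (H[2,2]=1):
  H  [+1202.62079 +195.88347 +330.97728]
  H  [-145.37565 +665.75167 +260.98665]
  H  [-0.26911 +0.08237 +1.00000]
B = K⁻¹H; ‖b₁‖=1.478547, ‖b₂‖=1.478547; λ = 2/(‖b₁‖+‖b₂‖) = 0.676340, sign → tz>0 ⇒ λ=+0.676340
r₁ = λ·B[:,0] = (+0.97632,-0.11691,-0.18201); r₂ = λ·B[:,1] = (+0.12894,+0.99009,+0.05571)
r₃ = r₁×r₂ = (+0.17369,-0.07786,+0.98172); SVD([r₁ r₂ r₃]) → R = UVᵀ:
  R  [+0.97632 +0.12894 +0.17369]
  R  [-0.11691 +0.99009 -0.07786]
  R  [-0.18201 +0.05571 +0.98172]
t = (+0.01265, +0.00551, +0.67634) m
tr R = 2.948126; θ = arccos((tr R − 1)/2) = 0.228254 rad = 13.078°
axis k = ((R−Rᵀ)₃₂, (R−Rᵀ)₁₃, (R−Rᵀ)₂₁) / (2 sinθ) = (+0.295134, +0.785996, -0.543236)
rvec = θ·k = (+0.067366, +0.179407, -0.123996)

rvec=(0.0674, 0.1794, -0.1240) tvec=(0.0126, 0.0055, 0.6763)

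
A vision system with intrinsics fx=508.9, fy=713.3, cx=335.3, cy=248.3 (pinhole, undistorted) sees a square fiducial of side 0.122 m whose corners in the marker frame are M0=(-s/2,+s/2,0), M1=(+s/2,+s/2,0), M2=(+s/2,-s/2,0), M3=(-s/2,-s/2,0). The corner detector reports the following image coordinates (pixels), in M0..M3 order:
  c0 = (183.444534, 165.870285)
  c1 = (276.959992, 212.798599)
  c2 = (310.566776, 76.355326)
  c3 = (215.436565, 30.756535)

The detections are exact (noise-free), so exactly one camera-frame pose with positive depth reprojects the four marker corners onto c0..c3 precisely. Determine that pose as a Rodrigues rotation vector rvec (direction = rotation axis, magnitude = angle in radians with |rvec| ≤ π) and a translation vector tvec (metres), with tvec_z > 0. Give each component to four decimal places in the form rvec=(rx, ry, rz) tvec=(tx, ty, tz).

rvec=(0.0488, 0.0798, 0.3420) tvec=(-0.1068, -0.1083, 0.6101)

Intrinsics K: fx=508.9, fy=713.3, cx=335.3, cy=248.3
Marker side s = 0.122 m; corners in marker frame (Z=0):
  M0 = (-0.0610, +0.0610, 0)
  M1 = (+0.0610, +0.0610, 0)
  M2 = (+0.0610, -0.0610, 0)
  M3 = (-0.0610, -0.0610, 0)
Detected image corners:
  c0 = (183.444534, 165.870285) px
  c1 = (276.959992, 212.798599) px
  c2 = (310.566776, 76.355326) px
  c3 = (215.436565, 30.756535) px
Planar DLT: solve 8×8 A·h = b for H (H[2,2]=1):
  H  [+744.85999 -244.01656 +246.17201]
  H  [+365.33664 +1125.10645 +121.69983]
  H  [-0.11451 +0.10051 +1.00000]
B = K⁻¹H; ‖b₁‖=1.639122, ‖b₂‖=1.639122; λ = 2/(‖b₁‖+‖b₂‖) = 0.610083, sign → tz>0 ⇒ λ=+0.610083
r₁ = λ·B[:,0] = (+0.93899,+0.33679,-0.06986); r₂ = λ·B[:,1] = (-0.33293,+0.94095,+0.06132)
r₃ = r₁×r₂ = (+0.08638,-0.03432,+0.99567); SVD([r₁ r₂ r₃]) → R = UVᵀ:
  R  [+0.93899 -0.33293 +0.08638]
  R  [+0.33679 +0.94095 -0.03432]
  R  [-0.06986 +0.06132 +0.99567]
t = (-0.10685, -0.10828, +0.61008) m
tr R = 2.875611; θ = arccos((tr R − 1)/2) = 0.354543 rad = 20.314°
axis k = ((R−Rᵀ)₃₂, (R−Rᵀ)₁₃, (R−Rᵀ)₂₁) / (2 sinθ) = (+0.137737, +0.225028, +0.964568)
rvec = θ·k = (+0.048834, +0.079782, +0.341981)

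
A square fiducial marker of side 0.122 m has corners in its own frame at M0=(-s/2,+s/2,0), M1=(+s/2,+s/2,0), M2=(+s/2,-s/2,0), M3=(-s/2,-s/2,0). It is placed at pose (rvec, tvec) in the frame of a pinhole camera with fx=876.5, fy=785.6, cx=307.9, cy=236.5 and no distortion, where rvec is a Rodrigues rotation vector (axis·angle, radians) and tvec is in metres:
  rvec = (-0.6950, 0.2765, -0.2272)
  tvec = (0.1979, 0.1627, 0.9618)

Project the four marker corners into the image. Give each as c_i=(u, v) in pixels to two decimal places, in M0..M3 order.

Intrinsics K: fx=876.5, fy=785.6, cx=307.9, cy=236.5
Marker side s = 0.122 m; corners in marker frame (Z=0):
  M0 = (-0.0610, +0.0610, 0)
  M1 = (+0.0610, +0.0610, 0)
  M2 = (+0.0610, -0.0610, 0)
  M3 = (-0.0610, -0.0610, 0)
rvec = (-0.6950, 0.2765, -0.2272), |rvec| = θ = 0.78173 rad = 44.790°
Rodrigues: sinθ=0.70451, 1−cosθ=0.29030; R = I + sinθ·[k]× + (1−cosθ)·[k]×²:
    [+0.93916 +0.11347 +0.32420]
    [-0.29605 +0.74602 +0.59650]
    [-0.17417 -0.65619 +0.73422]
t = (0.1979, 0.1627, 0.9618) m
M0: Pc = R·M0+t = (+0.14753, +0.22627, +0.93240); u = 876.5·(+0.14753)/0.93240 + 307.9 = 446.5882, v = 785.6·(+0.22627)/0.93240 + 236.5 = 427.1424
M1: Pc = R·M1+t = (+0.26211, +0.19015, +0.91115); u = 876.5·(+0.26211)/0.91115 + 307.9 = 560.0431, v = 785.6·(+0.19015)/0.91115 + 236.5 = 400.4475
M2: Pc = R·M2+t = (+0.24827, +0.09913, +0.99120); u = 876.5·(+0.24827)/0.99120 + 307.9 = 527.4375, v = 785.6·(+0.09913)/0.99120 + 236.5 = 315.0710
M3: Pc = R·M3+t = (+0.13369, +0.13525, +1.01245); u = 876.5·(+0.13369)/1.01245 + 307.9 = 423.6379, v = 785.6·(+0.13525)/1.01245 + 236.5 = 341.4470

c0=(446.59, 427.14) c1=(560.04, 400.45) c2=(527.44, 315.07) c3=(423.64, 341.45)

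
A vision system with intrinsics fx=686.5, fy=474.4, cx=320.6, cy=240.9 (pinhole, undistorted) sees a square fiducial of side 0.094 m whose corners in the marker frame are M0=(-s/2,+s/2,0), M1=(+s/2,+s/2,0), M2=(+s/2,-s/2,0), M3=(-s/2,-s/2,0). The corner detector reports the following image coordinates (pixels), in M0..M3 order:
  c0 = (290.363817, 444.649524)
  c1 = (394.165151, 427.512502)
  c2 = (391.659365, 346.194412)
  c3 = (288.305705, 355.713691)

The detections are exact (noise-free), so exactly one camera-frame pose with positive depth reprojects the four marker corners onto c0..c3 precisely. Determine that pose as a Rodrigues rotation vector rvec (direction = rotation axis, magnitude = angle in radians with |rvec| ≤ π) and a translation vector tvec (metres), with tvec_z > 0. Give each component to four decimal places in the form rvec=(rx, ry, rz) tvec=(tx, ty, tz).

rvec=(-0.0392, -0.5229, -0.0081) tvec=(0.0176, 0.1702, 0.5305)

Intrinsics K: fx=686.5, fy=474.4, cx=320.6, cy=240.9
Marker side s = 0.094 m; corners in marker frame (Z=0):
  M0 = (-0.0470, +0.0470, 0)
  M1 = (+0.0470, +0.0470, 0)
  M2 = (+0.0470, -0.0470, 0)
  M3 = (-0.0470, -0.0470, 0)
Detected image corners:
  c0 = (290.363817, 444.649524) px
  c1 = (394.165151, 427.512502) px
  c2 = (391.659365, 346.194412) px
  c3 = (288.305705, 355.713691) px
Planar DLT: solve 8×8 A·h = b for H (H[2,2]=1):
  H  [+1423.06255 +1.62053 +343.41171]
  H  [+228.85111 +877.55606 +393.08915]
  H  [+0.94154 -0.06672 +1.00000]
B = K⁻¹H; ‖b₁‖=1.885184, ‖b₂‖=1.885185; λ = 2/(‖b₁‖+‖b₂‖) = 0.530452, sign → tz>0 ⇒ λ=+0.530452
r₁ = λ·B[:,0] = (+0.86634,+0.00227,+0.49944); r₂ = λ·B[:,1] = (+0.01778,+0.99922,-0.03539)
r₃ = r₁×r₂ = (-0.49913,+0.03954,+0.86562); SVD([r₁ r₂ r₃]) → R = UVᵀ:
  R  [+0.86634 +0.01778 -0.49913]
  R  [+0.00227 +0.99922 +0.03954]
  R  [+0.49944 -0.03539 +0.86562]
t = (+0.01763, +0.17017, +0.53045) m
tr R = 2.731183; θ = arccos((tr R − 1)/2) = 0.524466 rad = 30.050°
axis k = ((R−Rᵀ)₃₂, (R−Rᵀ)₁₃, (R−Rᵀ)₂₁) / (2 sinθ) = (-0.074825, -0.997076, -0.015484)
rvec = θ·k = (-0.039243, -0.522932, -0.008121)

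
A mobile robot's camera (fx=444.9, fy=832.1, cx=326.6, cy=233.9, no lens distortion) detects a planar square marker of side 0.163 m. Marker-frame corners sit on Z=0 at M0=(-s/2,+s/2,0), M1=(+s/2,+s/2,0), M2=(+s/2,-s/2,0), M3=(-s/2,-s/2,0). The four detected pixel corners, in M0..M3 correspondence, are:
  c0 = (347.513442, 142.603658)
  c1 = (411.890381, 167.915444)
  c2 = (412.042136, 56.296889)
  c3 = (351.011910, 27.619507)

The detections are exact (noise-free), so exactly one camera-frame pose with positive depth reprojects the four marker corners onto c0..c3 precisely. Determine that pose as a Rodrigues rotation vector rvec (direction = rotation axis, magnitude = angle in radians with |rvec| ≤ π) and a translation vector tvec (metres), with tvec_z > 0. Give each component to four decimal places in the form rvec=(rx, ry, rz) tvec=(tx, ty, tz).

Intrinsics K: fx=444.9, fy=832.1, cx=326.6, cy=233.9
Marker side s = 0.163 m; corners in marker frame (Z=0):
  M0 = (-0.0815, +0.0815, 0)
  M1 = (+0.0815, +0.0815, 0)
  M2 = (+0.0815, -0.0815, 0)
  M3 = (-0.0815, -0.0815, 0)
Detected image corners:
  c0 = (347.513442, 142.603658) px
  c1 = (411.890381, 167.915444) px
  c2 = (412.042136, 56.296889) px
  c3 = (351.011910, 27.619507) px
Planar DLT: solve 8×8 A·h = b for H (H[2,2]=1):
  H  [+482.79092 -132.74773 +381.29867]
  H  [+191.36668 +663.33570 +97.41610]
  H  [+0.25846 -0.31992 +1.00000]
B = K⁻¹H; ‖b₁‖=0.945173, ‖b₂‖=0.945173; λ = 2/(‖b₁‖+‖b₂‖) = 1.058007, sign → tz>0 ⇒ λ=+1.058007
r₁ = λ·B[:,0] = (+0.94737,+0.16645,+0.27345); r₂ = λ·B[:,1] = (-0.06721,+0.93857,-0.33848)
r₃ = r₁×r₂ = (-0.31300,+0.30229,+0.90036); SVD([r₁ r₂ r₃]) → R = UVᵀ:
  R  [+0.94737 -0.06721 -0.31300]
  R  [+0.16645 +0.93857 +0.30229]
  R  [+0.27345 -0.33848 +0.90036]
t = (+0.13008, -0.17354, +1.05801) m
tr R = 2.786307; θ = arccos((tr R − 1)/2) = 0.466487 rad = 26.728°
axis k = ((R−Rᵀ)₃₂, (R−Rᵀ)₁₃, (R−Rᵀ)₂₁) / (2 sinθ) = (-0.712358, -0.651972, +0.259767)
rvec = θ·k = (-0.332306, -0.304137, +0.121178)

rvec=(-0.3323, -0.3041, 0.1212) tvec=(0.1301, -0.1735, 1.0580)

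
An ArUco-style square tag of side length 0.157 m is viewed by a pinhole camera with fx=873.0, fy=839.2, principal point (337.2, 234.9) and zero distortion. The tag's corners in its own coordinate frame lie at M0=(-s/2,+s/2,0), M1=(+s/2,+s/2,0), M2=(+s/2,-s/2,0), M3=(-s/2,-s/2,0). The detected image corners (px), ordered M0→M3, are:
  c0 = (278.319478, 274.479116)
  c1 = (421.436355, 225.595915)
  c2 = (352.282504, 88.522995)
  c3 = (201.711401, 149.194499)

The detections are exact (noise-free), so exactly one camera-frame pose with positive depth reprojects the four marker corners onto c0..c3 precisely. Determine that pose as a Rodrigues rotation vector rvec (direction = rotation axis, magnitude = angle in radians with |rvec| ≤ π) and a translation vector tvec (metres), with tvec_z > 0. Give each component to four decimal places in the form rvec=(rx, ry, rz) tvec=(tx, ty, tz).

Intrinsics K: fx=873.0, fy=839.2, cx=337.2, cy=234.9
Marker side s = 0.157 m; corners in marker frame (Z=0):
  M0 = (-0.0785, +0.0785, 0)
  M1 = (+0.0785, +0.0785, 0)
  M2 = (+0.0785, -0.0785, 0)
  M3 = (-0.0785, -0.0785, 0)
Detected image corners:
  c0 = (278.319478, 274.479116) px
  c1 = (421.436355, 225.595915) px
  c2 = (352.282504, 88.522995) px
  c3 = (201.711401, 149.194499) px
Planar DLT: solve 8×8 A·h = b for H (H[2,2]=1):
  H  [+820.82063 +622.58751 +312.78862]
  H  [-414.24040 +927.26881 +187.81759]
  H  [-0.36229 +0.50314 +1.00000]
B = K⁻¹H; ‖b₁‖=1.204919, ‖b₂‖=1.204919; λ = 2/(‖b₁‖+‖b₂‖) = 0.829931, sign → tz>0 ⇒ λ=+0.829931
r₁ = λ·B[:,0] = (+0.89646,-0.32550,-0.30067); r₂ = λ·B[:,1] = (+0.43058,+0.80015,+0.41757)
r₃ = r₁×r₂ = (+0.10466,-0.50380,+0.85746); SVD([r₁ r₂ r₃]) → R = UVᵀ:
  R  [+0.89646 +0.43058 +0.10466]
  R  [-0.32550 +0.80015 -0.50380]
  R  [-0.30067 +0.41757 +0.85746]
t = (-0.02321, -0.04656, +0.82993) m
tr R = 2.554063; θ = arccos((tr R − 1)/2) = 0.680860 rad = 39.010°
axis k = ((R−Rᵀ)₃₂, (R−Rᵀ)₁₃, (R−Rᵀ)₂₁) / (2 sinθ) = (+0.731872, +0.321967, -0.600584)
rvec = θ·k = (+0.498302, +0.219215, -0.408913)

rvec=(0.4983, 0.2192, -0.4089) tvec=(-0.0232, -0.0466, 0.8299)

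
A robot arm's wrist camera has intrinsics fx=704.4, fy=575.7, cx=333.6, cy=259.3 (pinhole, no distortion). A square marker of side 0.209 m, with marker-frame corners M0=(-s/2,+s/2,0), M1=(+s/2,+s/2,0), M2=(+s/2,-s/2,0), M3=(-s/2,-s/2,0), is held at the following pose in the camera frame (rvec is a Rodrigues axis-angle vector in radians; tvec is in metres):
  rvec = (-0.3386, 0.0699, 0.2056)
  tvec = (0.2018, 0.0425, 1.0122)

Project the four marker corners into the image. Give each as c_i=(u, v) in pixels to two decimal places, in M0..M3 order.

c0=(388.86, 328.68) c1=(538.66, 353.64) c2=(555.43, 240.27) c3=(414.84, 219.20)

Intrinsics K: fx=704.4, fy=575.7, cx=333.6, cy=259.3
Marker side s = 0.209 m; corners in marker frame (Z=0):
  M0 = (-0.1045, +0.1045, 0)
  M1 = (+0.1045, +0.1045, 0)
  M2 = (+0.1045, -0.1045, 0)
  M3 = (-0.1045, -0.1045, 0)
rvec = (-0.3386, 0.0699, 0.2056), |rvec| = θ = 0.40225 rad = 23.047°
Rodrigues: sinθ=0.39149, 1−cosθ=0.07982; R = I + sinθ·[k]× + (1−cosθ)·[k]×²:
    [+0.97674 -0.21178 +0.03369]
    [+0.18842 +0.92259 +0.33663]
    [-0.10237 -0.32245 +0.94103]
t = (0.2018, 0.0425, 1.0122) m
M0: Pc = R·M0+t = (+0.07760, +0.11922, +0.98920); u = 704.4·(+0.07760)/0.98920 + 333.6 = 388.8584, v = 575.7·(+0.11922)/0.98920 + 259.3 = 328.6845
M1: Pc = R·M1+t = (+0.28174, +0.15860, +0.96781); u = 704.4·(+0.28174)/0.96781 + 333.6 = 538.6583, v = 575.7·(+0.15860)/0.96781 + 259.3 = 353.6440
M2: Pc = R·M2+t = (+0.32600, -0.03422, +1.03520); u = 704.4·(+0.32600)/1.03520 + 333.6 = 555.4262, v = 575.7·(-0.03422)/1.03520 + 259.3 = 240.2692
M3: Pc = R·M3+t = (+0.12186, -0.07360, +1.05659); u = 704.4·(+0.12186)/1.05659 + 333.6 = 414.8414, v = 575.7·(-0.07360)/1.05659 + 259.3 = 219.1974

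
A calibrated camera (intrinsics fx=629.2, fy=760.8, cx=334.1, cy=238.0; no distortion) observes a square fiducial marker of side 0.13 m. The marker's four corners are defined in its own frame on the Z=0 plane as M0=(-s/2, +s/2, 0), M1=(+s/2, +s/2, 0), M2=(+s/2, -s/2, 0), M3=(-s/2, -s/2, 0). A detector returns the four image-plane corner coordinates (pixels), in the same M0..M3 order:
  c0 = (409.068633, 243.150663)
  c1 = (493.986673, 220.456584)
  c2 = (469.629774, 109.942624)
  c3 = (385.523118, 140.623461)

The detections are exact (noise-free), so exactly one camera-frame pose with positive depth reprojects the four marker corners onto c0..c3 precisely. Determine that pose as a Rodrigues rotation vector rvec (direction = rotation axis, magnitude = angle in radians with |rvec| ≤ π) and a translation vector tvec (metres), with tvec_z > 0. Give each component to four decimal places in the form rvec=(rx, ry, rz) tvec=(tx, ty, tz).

Intrinsics K: fx=629.2, fy=760.8, cx=334.1, cy=238.0
Marker side s = 0.13 m; corners in marker frame (Z=0):
  M0 = (-0.0650, +0.0650, 0)
  M1 = (+0.0650, +0.0650, 0)
  M2 = (+0.0650, -0.0650, 0)
  M3 = (-0.0650, -0.0650, 0)
Detected image corners:
  c0 = (409.068633, 243.150663) px
  c1 = (493.986673, 220.456584) px
  c2 = (469.629774, 109.942624) px
  c3 = (385.523118, 140.623461) px
Planar DLT: solve 8×8 A·h = b for H (H[2,2]=1):
  H  [+405.81018 +220.90177 +438.09059]
  H  [-304.35496 +833.21689 +179.31504]
  H  [-0.55580 +0.08366 +1.00000]
B = K⁻¹H; ‖b₁‖=1.115270, ‖b₂‖=1.115270; λ = 2/(‖b₁‖+‖b₂‖) = 0.896644, sign → tz>0 ⇒ λ=+0.896644
r₁ = λ·B[:,0] = (+0.84292,-0.20280,-0.49835); r₂ = λ·B[:,1] = (+0.27496,+0.95852,+0.07502)
r₃ = r₁×r₂ = (+0.46247,-0.20026,+0.86372); SVD([r₁ r₂ r₃]) → R = UVᵀ:
  R  [+0.84292 +0.27496 +0.46247]
  R  [-0.20280 +0.95852 -0.20026]
  R  [-0.49835 +0.07502 +0.86372]
t = (+0.14819, -0.06916, +0.89664) m
tr R = 2.665169; θ = arccos((tr R − 1)/2) = 0.587039 rad = 33.635°
axis k = ((R−Rᵀ)₃₂, (R−Rᵀ)₁₃, (R−Rᵀ)₂₁) / (2 sinθ) = (+0.248492, +0.867326, -0.431274)
rvec = θ·k = (+0.145874, +0.509154, -0.253175)

rvec=(0.1459, 0.5092, -0.2532) tvec=(0.1482, -0.0692, 0.8966)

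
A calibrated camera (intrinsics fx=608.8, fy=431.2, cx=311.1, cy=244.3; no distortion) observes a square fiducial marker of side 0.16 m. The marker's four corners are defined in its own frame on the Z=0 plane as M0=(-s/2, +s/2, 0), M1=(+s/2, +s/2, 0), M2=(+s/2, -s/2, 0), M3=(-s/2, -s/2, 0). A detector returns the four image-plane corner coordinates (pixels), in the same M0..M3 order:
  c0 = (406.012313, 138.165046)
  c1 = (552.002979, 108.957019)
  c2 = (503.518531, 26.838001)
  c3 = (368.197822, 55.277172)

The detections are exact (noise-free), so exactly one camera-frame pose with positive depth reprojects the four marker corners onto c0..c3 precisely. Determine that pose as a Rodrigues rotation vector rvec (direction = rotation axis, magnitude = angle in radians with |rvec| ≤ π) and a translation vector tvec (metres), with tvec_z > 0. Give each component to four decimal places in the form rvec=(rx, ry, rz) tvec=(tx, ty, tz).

Intrinsics K: fx=608.8, fy=431.2, cx=311.1, cy=244.3
Marker side s = 0.16 m; corners in marker frame (Z=0):
  M0 = (-0.0800, +0.0800, 0)
  M1 = (+0.0800, +0.0800, 0)
  M2 = (+0.0800, -0.0800, 0)
  M3 = (-0.0800, -0.0800, 0)
Detected image corners:
  c0 = (406.012313, 138.165046) px
  c1 = (552.002979, 108.957019) px
  c2 = (503.518531, 26.838001) px
  c3 = (368.197822, 55.277172) px
Planar DLT: solve 8×8 A·h = b for H (H[2,2]=1):
  H  [+833.54241 +66.16044 +456.12022]
  H  [-188.04596 +479.09020 +80.95469]
  H  [-0.09700 -0.44436 +1.00000]
B = K⁻¹H; ‖b₁‖=1.472228, ‖b₂‖=1.472228; λ = 2/(‖b₁‖+‖b₂‖) = 0.679243, sign → tz>0 ⇒ λ=+0.679243
r₁ = λ·B[:,0] = (+0.96366,-0.25889,-0.06589); r₂ = λ·B[:,1] = (+0.22805,+0.92568,-0.30183)
r₃ = r₁×r₂ = (+0.13913,+0.27583,+0.95108); SVD([r₁ r₂ r₃]) → R = UVᵀ:
  R  [+0.96366 +0.22805 +0.13913]
  R  [-0.25889 +0.92568 +0.27583]
  R  [-0.06589 -0.30183 +0.95108]
t = (+0.16180, -0.25731, +0.67924) m
tr R = 2.840425; θ = arccos((tr R − 1)/2) = 0.402173 rad = 23.043°
axis k = ((R−Rᵀ)₃₂, (R−Rᵀ)₁₃, (R−Rᵀ)₂₁) / (2 sinθ) = (-0.737907, +0.261887, -0.622019)
rvec = θ·k = (-0.296767, +0.105324, -0.250160)

rvec=(-0.2968, 0.1053, -0.2502) tvec=(0.1618, -0.2573, 0.6792)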